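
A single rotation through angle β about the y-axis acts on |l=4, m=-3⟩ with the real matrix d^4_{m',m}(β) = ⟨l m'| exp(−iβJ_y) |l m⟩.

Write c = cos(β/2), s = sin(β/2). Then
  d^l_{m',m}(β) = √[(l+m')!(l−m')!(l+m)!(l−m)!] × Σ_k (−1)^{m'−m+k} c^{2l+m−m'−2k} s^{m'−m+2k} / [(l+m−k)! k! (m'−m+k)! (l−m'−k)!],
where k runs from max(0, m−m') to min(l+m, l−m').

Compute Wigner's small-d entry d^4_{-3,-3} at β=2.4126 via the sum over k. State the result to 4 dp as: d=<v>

d=-0.0123

d^4_{-3,-3}(β=2.4126) via Wigner's sum:
c=cos(2.4126/2)=0.356479, s=sin(2.4126/2)=0.934303; N=√[1·5040·1·5040]=5040.000000
k: max(0,(-3)−(-3))=0 … min(4+(-3),4−(-3))=1
  k=0: (−1)^0·5040.0000/(5040)·0.3565^8·0.9343^0 = +0.000261
  k=1: (−1)^1·5040.0000/(720)·0.3565^6·0.9343^2 = -0.012539
d^4_{-3,-3}(2.4126) = +0.000261 -0.012539 = -0.012279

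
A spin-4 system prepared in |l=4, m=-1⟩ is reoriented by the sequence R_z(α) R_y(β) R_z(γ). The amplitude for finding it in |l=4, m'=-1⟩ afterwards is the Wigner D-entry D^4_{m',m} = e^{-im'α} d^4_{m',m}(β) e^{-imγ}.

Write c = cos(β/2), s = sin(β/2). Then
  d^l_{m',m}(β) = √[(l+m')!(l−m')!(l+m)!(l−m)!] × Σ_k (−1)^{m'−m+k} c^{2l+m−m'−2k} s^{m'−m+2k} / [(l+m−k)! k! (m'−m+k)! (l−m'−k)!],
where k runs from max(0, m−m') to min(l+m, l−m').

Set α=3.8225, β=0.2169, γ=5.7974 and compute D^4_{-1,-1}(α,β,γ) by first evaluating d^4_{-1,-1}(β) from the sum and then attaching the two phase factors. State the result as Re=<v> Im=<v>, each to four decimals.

Re=-0.7734 Im=-0.1528

D^4_{-1,-1}(3.8225,0.2169,5.7974) = e^{-i·-1·3.8225}·d^4_{-1,-1}(0.2169)·e^{-i·-1·5.7974}. Compute d first:
With c≡cos(β/2)=0.994125 and s≡sin(β/2)=0.108238, N=[6·120·6·120]^{1/2}=720.000000
Admissible k: 0..3 (factorial args all ≥0)
  k=0: (−1)^0·720.0000/(720)·0.9941^8·0.1082^0 = +0.953956
  k=1: (−1)^1·720.0000/(48)·0.9941^6·0.1082^2 = -0.169626
  k=2: (−1)^2·720.0000/(24)·0.9941^4·0.1082^4 = +0.004022
  k=3: (−1)^3·720.0000/(72)·0.9941^2·0.1082^6 = -0.000016
d^4_{-1,-1}(0.2169) = +0.953956 -0.169626 +0.004022 -0.000016 = +0.788335
D = (-0.777002-0.629498i)·(+0.788335)·(+0.884309-0.466903i) = -0.773376-0.152847i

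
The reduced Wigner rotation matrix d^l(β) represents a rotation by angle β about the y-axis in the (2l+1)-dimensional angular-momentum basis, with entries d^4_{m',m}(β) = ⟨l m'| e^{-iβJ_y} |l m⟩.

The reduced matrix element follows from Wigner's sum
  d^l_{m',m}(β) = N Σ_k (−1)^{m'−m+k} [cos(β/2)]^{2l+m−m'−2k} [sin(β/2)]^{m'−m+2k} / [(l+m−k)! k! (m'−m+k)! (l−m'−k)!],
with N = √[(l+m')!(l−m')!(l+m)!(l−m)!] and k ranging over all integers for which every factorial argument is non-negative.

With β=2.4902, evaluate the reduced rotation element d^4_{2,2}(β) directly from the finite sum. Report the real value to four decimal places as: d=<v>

d=0.1152

d^4_{2,2}(β=2.4902) via Wigner's sum:
With c≡cos(β/2)=0.319969 and s≡sin(β/2)=0.947428, N=[720·2·720·2]^{1/2}=1440.000000
Admissible k: 0..2 (factorial args all ≥0)
  k=0: (−1)^0·1440.0000/(1440)·0.3200^8·0.9474^0 = +0.000110
  k=1: (−1)^1·1440.0000/(120)·0.3200^6·0.9474^2 = -0.011559
  k=2: (−1)^2·1440.0000/(96)·0.3200^4·0.9474^4 = +0.126679
d^4_{2,2}(2.4902) = +0.000110 -0.011559 +0.126679 = +0.115230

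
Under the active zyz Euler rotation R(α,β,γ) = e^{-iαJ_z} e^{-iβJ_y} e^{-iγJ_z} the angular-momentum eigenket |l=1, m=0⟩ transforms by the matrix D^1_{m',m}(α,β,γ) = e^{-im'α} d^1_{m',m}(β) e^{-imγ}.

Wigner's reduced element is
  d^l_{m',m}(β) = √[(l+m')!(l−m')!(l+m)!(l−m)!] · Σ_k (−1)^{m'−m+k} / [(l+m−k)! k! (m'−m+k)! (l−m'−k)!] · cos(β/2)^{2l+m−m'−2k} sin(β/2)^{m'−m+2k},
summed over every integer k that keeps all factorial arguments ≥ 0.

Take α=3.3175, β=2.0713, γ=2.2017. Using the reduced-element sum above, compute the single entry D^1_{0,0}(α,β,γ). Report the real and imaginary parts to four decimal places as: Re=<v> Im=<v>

First d^1_{0,0}(β=2.0713), then the phase factors e^{-i(0)α} and e^{-i(0)γ}:
Half-angle: c=0.509967, s=0.860194. N=√(1·1·1·1)=1.000000
k: max(0,(0)−(0))=0 … min(1+(0),1−(0))=1
  k=0: (−1)^0·1.0000/(1)·0.5100^2·0.8602^0 = +0.260066
  k=1: (−1)^1·1.0000/(1)·0.5100^0·0.8602^2 = -0.739934
d^1_{0,0}(2.0713) = +0.260066 -0.739934 = -0.479867
D = (+1.000000+0.000000i)·(-0.479867)·(+1.000000+0.000000i) = -0.479867+0.000000i

Re=-0.4799 Im=0.0000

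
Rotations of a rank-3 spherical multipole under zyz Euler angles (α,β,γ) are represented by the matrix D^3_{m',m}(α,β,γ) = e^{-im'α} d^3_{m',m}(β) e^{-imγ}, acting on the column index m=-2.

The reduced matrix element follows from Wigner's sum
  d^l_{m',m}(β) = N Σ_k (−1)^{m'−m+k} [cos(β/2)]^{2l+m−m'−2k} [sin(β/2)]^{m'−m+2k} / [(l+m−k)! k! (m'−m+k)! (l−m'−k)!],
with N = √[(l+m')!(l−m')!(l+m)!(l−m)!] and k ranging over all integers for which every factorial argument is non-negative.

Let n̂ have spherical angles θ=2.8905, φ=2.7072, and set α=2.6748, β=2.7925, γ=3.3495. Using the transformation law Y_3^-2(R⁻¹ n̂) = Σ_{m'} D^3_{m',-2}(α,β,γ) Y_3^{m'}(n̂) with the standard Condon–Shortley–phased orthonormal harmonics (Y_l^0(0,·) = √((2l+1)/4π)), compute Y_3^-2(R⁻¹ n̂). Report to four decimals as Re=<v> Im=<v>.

Re=0.0095 Im=0.0024

Need the full column D^3_{m',-2} for m'=−3..3 at α=2.6748, β=2.7925, γ=3.3495.
cos(β/2)=0.173661, sin(β/2)=0.984805
d^3_{-3,-2}: single k=1 term ⇒ +0.000381;  D = -0.000211+0.000317i
d^3_{-2,-2}: k∈[0..1] ⇒ +0.000027 -0.004410 = -0.004383;  D = -0.003809+0.002169i
d^3_{-1,-2}: k∈[0..1] ⇒ -0.000492 +0.031637 = +0.031145;  D = -0.031104+0.001587i
d^3_{0,-2}: k∈[0..1] ⇒ +0.004831 -0.155371 = -0.150539;  D = -0.137711-0.060808i
d^3_{1,-2}: k∈[0..1] ⇒ -0.031637 +0.508693 = +0.477056;  D = -0.302997-0.368477i
d^3_{2,-2}: k∈[0..1] ⇒ +0.141833 -0.912226 = -0.770393;  D = -0.169172-0.751589i
d^3_{3,-2}: single k=0 term ⇒ -0.394032;  D = -0.095726+0.382227i
Y_3^{m'}(θ=2.8905,φ=2.7072) and Σ D·Y over m':
  (-0.0002+0.0003i)·(-0.0017-0.0062i)  (-0.0038+0.0022i)·(-0.0395-0.0467i)  (-0.0311+0.0016i)·(-0.2689-0.1247i)  (-0.1377-0.0608i)·(-0.6114+0.0000i)  (-0.3030-0.3685i)·(+0.2689-0.1247i)  (-0.1692-0.7516i)·(-0.0395+0.0467i)  (-0.0957+0.3822i)·(+0.0017-0.0062i)
Y_3^-2(R⁻¹ n̂) = +0.009517+0.002449i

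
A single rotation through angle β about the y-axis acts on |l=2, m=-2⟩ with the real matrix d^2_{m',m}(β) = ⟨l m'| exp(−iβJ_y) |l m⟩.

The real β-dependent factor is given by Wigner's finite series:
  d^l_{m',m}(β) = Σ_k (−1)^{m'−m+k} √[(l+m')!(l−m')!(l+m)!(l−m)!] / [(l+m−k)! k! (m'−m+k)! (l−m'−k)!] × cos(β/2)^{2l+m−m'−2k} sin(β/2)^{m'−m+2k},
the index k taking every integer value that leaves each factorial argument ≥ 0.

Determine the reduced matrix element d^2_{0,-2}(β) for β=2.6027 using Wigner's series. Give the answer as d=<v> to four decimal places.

d=0.1613

d^2_{0,-2}(β=2.6027) via Wigner's sum:
c=cos(2.6027/2)=0.266198, s=sin(2.6027/2)=0.963918; N=√[2·2·1·24]=9.797959
k: max(0,(-2)−(0))=0 … min(2+(-2),2−(0))=0
  k=0: (−1)^2·9.7980/(4)·0.2662^2·0.9639^2 = +0.161274
d^2_{0,-2}(2.6027) = +0.161274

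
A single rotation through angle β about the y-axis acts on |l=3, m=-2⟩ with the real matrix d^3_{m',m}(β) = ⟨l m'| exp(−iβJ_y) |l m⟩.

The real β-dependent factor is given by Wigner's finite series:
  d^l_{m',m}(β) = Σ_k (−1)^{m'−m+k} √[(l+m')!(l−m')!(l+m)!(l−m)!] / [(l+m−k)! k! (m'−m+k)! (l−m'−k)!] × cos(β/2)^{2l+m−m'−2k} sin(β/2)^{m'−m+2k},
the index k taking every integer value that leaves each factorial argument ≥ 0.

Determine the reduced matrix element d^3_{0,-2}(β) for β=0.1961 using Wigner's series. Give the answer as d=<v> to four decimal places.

d^3_{0,-2}(β=0.1961) via Wigner's sum:
With c≡cos(β/2)=0.995197 and s≡sin(β/2)=0.097893, N=[6·6·1·120]^{1/2}=65.726707
Admissible k: 0..1 (factorial args all ≥0)
  k=0: (−1)^2·65.7267/(12)·0.9952^4·0.0979^2 = +0.051487
  k=1: (−1)^3·65.7267/(12)·0.9952^2·0.0979^4 = -0.000498
d^3_{0,-2}(0.1961) = +0.051487 -0.000498 = +0.050989

d=0.0510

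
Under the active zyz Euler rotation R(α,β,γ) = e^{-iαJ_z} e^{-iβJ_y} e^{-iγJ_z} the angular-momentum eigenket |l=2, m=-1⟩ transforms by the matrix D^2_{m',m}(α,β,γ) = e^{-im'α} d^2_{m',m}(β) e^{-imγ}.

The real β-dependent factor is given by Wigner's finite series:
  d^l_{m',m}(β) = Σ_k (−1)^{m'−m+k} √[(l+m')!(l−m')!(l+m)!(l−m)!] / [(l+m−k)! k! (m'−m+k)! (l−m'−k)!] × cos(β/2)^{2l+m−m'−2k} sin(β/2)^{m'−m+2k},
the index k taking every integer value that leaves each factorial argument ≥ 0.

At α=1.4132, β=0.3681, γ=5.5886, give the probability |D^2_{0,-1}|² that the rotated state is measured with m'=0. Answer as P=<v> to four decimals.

D^2_{0,-1}(1.4132,0.3681,5.5886) = e^{-i·0·1.4132}·d^2_{0,-1}(0.3681)·e^{-i·-1·5.5886}. Compute d first:
With c≡cos(β/2)=0.983111 and s≡sin(β/2)=0.183013, N=[2·2·1·6]^{1/2}=4.898979
The bounds max(0,m−m')=0 and min(l+m,l−m')=1 give 2 terms
  k=0: (−1)^1·4.8990/(2)·0.9831^3·0.1830^1 = -0.425955
  k=1: (−1)^2·4.8990/(2)·0.9831^1·0.1830^3 = +0.014761
d^2_{0,-1}(0.3681) = -0.425955 +0.014761 = -0.411194
|D^2_{0,-1}|² = |d^2_{0,-1}(β)|² = (-0.411194)² = 0.169080 (the z-rotation phases have unit modulus)

P=0.1691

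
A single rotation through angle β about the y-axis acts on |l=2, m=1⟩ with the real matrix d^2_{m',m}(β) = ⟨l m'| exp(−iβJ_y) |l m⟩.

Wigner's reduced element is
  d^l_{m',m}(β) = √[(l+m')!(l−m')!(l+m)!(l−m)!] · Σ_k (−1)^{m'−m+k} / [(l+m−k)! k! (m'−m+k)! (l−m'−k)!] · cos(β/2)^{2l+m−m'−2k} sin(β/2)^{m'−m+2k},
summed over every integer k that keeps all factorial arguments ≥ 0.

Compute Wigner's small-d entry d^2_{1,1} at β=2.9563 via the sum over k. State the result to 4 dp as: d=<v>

d=-0.0254

d^2_{1,1}(β=2.9563) via Wigner's sum:
Half-angle: c=0.092514, s=0.995711. N=√(6·1·6·1)=6.000000
k: max(0,(1)−(1))=0 … min(2+(1),2−(1))=1
  k=0: (−1)^0·6.0000/(6)·0.0925^4·0.9957^0 = +0.000073
  k=1: (−1)^1·6.0000/(2)·0.0925^2·0.9957^2 = -0.025457
d^2_{1,1}(2.9563) = +0.000073 -0.025457 = -0.025383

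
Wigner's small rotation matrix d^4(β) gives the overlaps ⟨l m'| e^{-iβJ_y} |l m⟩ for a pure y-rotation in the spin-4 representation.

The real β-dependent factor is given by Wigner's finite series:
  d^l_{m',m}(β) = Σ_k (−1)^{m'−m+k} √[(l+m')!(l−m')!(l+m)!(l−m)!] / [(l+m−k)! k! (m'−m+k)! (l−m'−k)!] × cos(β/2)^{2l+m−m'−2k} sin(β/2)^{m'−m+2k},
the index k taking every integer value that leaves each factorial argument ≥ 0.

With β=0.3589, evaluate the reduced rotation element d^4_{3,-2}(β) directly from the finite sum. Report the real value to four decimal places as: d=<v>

d=-0.0019

d^4_{3,-2}(β=0.3589) via Wigner's sum:
c=cos(0.3589/2)=0.983942, s=sin(0.3589/2)=0.178488; N=√[5040·1·2·720]=2693.993318
Admissible k: 0..1 (factorial args all ≥0)
  k=0: (−1)^5·2693.9933/(240)·0.9839^3·0.1785^5 = -0.001937
  k=1: (−1)^6·2693.9933/(720)·0.9839^1·0.1785^7 = +0.000021
d^4_{3,-2}(0.3589) = -0.001937 +0.000021 = -0.001916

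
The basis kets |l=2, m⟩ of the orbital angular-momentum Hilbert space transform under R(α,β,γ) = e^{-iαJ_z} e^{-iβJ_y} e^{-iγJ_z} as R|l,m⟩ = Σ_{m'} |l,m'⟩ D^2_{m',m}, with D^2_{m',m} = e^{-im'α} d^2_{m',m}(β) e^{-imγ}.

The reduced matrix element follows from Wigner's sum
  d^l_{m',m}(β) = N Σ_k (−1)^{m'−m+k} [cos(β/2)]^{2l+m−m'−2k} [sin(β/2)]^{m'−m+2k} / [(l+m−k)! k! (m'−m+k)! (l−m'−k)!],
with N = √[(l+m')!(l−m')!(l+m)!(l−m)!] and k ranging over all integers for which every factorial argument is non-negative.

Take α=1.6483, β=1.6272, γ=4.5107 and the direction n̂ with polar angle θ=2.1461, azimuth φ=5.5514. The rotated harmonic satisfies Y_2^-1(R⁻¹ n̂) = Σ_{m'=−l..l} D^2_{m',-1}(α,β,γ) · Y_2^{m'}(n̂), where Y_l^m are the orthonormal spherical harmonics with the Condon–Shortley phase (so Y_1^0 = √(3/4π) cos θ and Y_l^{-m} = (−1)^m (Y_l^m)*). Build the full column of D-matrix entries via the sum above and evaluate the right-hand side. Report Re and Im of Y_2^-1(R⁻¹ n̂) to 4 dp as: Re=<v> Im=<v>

Re=-0.2008 Im=0.3032

Need the full column D^2_{m',-1} for m'=−2..2 at α=1.6483, β=1.6272, γ=4.5107.
cos(β/2)=0.686887, sin(β/2)=0.726765
d^2_{-2,-1}: single k=1 term ⇒ +0.471063;  D = +0.021982+0.470550i
d^2_{-1,-1}: k∈[0..1] ⇒ +0.222608 -0.747616 = -0.525009;  D = -0.520966+0.065031i
d^2_{0,-1}: k∈[0..1] ⇒ -0.576932 +0.645865 = +0.068934;  D = -0.013809-0.067536i
d^2_{1,-1}: k∈[0..1] ⇒ +0.747616 -0.278981 = +0.468635;  D = -0.450489+0.129146i
d^2_{2,-1}: single k=0 term ⇒ -0.527347;  D = -0.184139-0.494153i
Y_2^{m'}(θ=2.1461,φ=5.5514) and Σ D·Y over m':
  (+0.0220+0.4705i)·(+0.0291+0.2704i)  (-0.5210+0.0650i)·(-0.2624-0.2357i)  (-0.0138-0.0675i)·(-0.0353+0.0000i)  (-0.4505+0.1291i)·(+0.2624-0.2357i)  (-0.1841-0.4942i)·(+0.0291-0.2704i)
Y_2^-1(R⁻¹ n̂) = -0.200800+0.303176i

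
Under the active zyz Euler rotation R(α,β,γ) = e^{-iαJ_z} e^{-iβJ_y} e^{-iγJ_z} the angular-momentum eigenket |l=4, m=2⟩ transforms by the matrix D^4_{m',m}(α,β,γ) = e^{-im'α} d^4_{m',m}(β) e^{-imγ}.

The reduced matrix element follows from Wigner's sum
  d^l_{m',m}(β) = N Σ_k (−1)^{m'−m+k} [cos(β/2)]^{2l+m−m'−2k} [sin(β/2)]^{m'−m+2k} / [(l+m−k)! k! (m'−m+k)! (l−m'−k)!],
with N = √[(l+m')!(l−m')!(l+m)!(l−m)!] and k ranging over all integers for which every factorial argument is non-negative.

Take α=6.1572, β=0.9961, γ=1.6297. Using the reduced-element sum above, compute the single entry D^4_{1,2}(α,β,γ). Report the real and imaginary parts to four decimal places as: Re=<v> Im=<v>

Split into d^4_{1,2}(β=0.9961) × two z-phases.
With c≡cos(β/2)=0.878516 and s≡sin(β/2)=0.477713, N=[120·6·720·2]^{1/2}=1018.233765
Admissible k: 1..3 (factorial args all ≥0)
  k=1: (−1)^0·1018.2338/(240)·0.8785^7·0.4777^1 = +0.818560
  k=2: (−1)^1·1018.2338/(48)·0.8785^5·0.4777^3 = -1.210197
  k=3: (−1)^2·1018.2338/(72)·0.8785^3·0.4777^5 = +0.238562
d^4_{1,2}(0.9961) = +0.818560 -1.210197 +0.238562 = -0.153076
Attach z-rotation phases: D = e^{-i(1)(6.1572)}·(-0.153076)·e^{-i(2)(1.6297)} = +0.153071+0.001252i

Re=0.1531 Im=0.0013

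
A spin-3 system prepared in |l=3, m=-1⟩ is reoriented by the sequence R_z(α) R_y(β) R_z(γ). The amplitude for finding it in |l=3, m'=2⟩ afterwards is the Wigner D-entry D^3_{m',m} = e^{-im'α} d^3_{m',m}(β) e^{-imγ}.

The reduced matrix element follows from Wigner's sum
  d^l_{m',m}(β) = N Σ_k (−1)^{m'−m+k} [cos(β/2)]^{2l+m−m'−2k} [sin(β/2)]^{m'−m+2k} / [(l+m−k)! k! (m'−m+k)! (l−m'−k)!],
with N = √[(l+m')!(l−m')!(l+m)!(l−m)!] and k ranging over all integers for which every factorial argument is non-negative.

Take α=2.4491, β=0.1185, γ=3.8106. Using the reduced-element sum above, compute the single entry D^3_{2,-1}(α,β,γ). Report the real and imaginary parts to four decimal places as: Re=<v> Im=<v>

Re=-0.0006 Im=0.0012

Split into d^3_{2,-1}(β=0.1185) × two z-phases.
c=cos(0.1185/2)=0.998245, s=sin(0.1185/2)=0.059215; N=√[120·1·2·24]=75.894664
The bounds max(0,m−m')=0 and min(l+m,l−m')=1 give 2 terms
  k=0: (−1)^3·75.8947/(12)·0.9982^3·0.0592^3 = -0.001306
  k=1: (−1)^4·75.8947/(24)·0.9982^1·0.0592^5 = +0.000002
d^3_{2,-1}(0.1185) = -0.001306 +0.000002 = -0.001304
D = (+0.184744+0.982787i)·(-0.001304)·(-0.784438-0.620208i) = -0.000606+0.001155i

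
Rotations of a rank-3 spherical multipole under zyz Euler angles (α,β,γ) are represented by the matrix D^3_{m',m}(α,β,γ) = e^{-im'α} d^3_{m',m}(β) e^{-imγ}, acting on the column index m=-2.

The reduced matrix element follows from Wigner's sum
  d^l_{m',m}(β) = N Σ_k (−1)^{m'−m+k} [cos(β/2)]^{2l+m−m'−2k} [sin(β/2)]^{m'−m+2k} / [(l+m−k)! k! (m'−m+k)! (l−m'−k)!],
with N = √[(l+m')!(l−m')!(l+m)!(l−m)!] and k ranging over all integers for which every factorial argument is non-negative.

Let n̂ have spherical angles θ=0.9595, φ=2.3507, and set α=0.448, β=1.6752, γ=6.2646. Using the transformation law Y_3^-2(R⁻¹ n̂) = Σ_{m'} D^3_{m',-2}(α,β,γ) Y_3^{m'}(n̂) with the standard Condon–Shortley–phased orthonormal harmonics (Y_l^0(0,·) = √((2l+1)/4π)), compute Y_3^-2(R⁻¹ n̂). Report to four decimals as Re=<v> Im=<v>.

Re=0.0908 Im=-0.2830

Need the full column D^3_{m',-2} for m'=−3..3 at α=0.448, β=1.6752, γ=6.2646.
cos(β/2)=0.669248, sin(β/2)=0.743039
d^3_{-3,-2}: single k=1 term ⇒ +0.244356;  D = +0.063755+0.235892i
d^3_{-2,-2}: k∈[0..1] ⇒ +0.089851 -0.553786 = -0.463935;  D = -0.303100-0.351235i
d^3_{-1,-2}: k∈[0..1] ⇒ -0.315462 +0.777725 = +0.462263;  D = +0.423798+0.184614i
d^3_{0,-2}: k∈[0..1] ⇒ +0.606642 -0.747793 = -0.141151;  D = -0.141054+0.005245i
d^3_{1,-2}: k∈[0..1] ⇒ -0.777725 +0.479342 = -0.298384;  D = -0.263949+0.139154i
d^3_{2,-2}: k∈[0..1] ⇒ +0.682639 -0.168294 = +0.514344;  D = +0.306184-0.413281i
d^3_{3,-2}: single k=0 term ⇒ -0.371297;  D = -0.069986+0.364641i
Y_3^{m'}(θ=0.9595,φ=2.3507) and Σ D·Y over m':
  (+0.0638+0.2359i)·(+0.1647-0.1593i)  (-0.3031-0.3512i)·(-0.0043+0.3933i)  (+0.4238+0.1846i)·(-0.1204-0.1217i)  (-0.1411+0.0052i)·(-0.2898+0.0000i)  (-0.2639+0.1392i)·(+0.1204-0.1217i)  (+0.3062-0.4133i)·(-0.0043-0.3933i)  (-0.0700+0.3646i)·(-0.1647-0.1593i)
Y_3^-2(R⁻¹ n̂) = +0.090764-0.282999i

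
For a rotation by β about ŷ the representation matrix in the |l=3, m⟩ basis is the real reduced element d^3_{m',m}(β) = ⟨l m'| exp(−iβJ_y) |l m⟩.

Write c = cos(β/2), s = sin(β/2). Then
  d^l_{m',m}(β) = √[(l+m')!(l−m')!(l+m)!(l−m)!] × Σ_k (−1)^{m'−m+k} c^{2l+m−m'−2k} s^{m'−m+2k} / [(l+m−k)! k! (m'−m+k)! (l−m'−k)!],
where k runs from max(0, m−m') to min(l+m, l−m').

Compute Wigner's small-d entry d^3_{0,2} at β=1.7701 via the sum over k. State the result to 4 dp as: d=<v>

d=-0.2605

d^3_{0,2}(β=1.7701) via Wigner's sum:
Half-angle: c=0.633251, s=0.773947. N=√(6·6·120·1)=65.726707
Admissible k: 2..3 (factorial args all ≥0)
  k=2: (−1)^0·65.7267/(12)·0.6333^4·0.7739^2 = +0.527577
  k=3: (−1)^1·65.7267/(12)·0.6333^2·0.7739^4 = -0.788054
d^3_{0,2}(1.7701) = +0.527577 -0.788054 = -0.260478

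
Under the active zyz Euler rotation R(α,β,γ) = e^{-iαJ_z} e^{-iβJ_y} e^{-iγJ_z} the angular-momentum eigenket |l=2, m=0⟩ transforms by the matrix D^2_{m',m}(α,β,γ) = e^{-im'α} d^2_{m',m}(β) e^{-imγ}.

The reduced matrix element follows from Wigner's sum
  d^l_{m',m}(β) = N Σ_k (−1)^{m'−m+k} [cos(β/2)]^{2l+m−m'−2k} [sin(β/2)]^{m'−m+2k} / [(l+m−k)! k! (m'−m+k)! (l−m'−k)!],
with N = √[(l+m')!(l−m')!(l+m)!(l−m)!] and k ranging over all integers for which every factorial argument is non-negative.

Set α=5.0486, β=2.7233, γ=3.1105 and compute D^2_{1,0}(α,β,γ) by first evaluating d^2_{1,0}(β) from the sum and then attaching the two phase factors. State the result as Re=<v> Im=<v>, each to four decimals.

Re=0.1500 Im=0.4291

First d^2_{1,0}(β=2.7233), then the phase factors e^{-i(1)α} and e^{-i(0)γ}:
Half-angle: c=0.207625, s=0.978209. N=√(6·1·2·2)=4.898979
Admissible k: 0..1 (factorial args all ≥0)
  k=0: (−1)^1·4.8990/(2)·0.2076^3·0.9782^1 = -0.021446
  k=1: (−1)^2·4.8990/(2)·0.2076^1·0.9782^3 = +0.476047
d^2_{1,0}(2.7233) = -0.021446 +0.476047 = +0.454601
Phases: e^{-i·(1)·5.0486}=+0.329913+0.944011i, e^{-i·(0)·3.1105}=+1.000000+0.000000i ⇒ D=+0.149978+0.429148i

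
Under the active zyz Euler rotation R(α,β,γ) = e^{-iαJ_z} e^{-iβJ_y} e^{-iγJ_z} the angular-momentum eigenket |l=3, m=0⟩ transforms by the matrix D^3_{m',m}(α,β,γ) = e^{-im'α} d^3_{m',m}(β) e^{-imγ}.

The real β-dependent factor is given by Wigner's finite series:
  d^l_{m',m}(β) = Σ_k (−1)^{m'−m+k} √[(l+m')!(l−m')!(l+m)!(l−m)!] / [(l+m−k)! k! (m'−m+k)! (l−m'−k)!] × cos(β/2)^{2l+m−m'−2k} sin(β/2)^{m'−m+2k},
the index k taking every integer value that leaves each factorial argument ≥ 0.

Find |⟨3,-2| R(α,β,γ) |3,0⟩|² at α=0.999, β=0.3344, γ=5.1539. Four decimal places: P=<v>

First d^3_{-2,0}(β=0.3344), then the phase factors e^{-i(-2)α} and e^{-i(0)γ}:
With c≡cos(β/2)=0.986055 and s≡sin(β/2)=0.166422, N=[1·120·6·6]^{1/2}=65.726707
k: max(0,(0)−(-2))=2 … min(3+(0),3−(-2))=3
  k=2: (−1)^0·65.7267/(12)·0.9861^4·0.1664^2 = +0.143412
  k=3: (−1)^1·65.7267/(12)·0.9861^2·0.1664^4 = -0.004085
d^3_{-2,0}(0.3344) = +0.143412 -0.004085 = +0.139327
|D^3_{-2,0}|² = |d^3_{-2,0}(β)|² = (+0.139327)² = 0.019412 (the z-rotation phases have unit modulus)

P=0.0194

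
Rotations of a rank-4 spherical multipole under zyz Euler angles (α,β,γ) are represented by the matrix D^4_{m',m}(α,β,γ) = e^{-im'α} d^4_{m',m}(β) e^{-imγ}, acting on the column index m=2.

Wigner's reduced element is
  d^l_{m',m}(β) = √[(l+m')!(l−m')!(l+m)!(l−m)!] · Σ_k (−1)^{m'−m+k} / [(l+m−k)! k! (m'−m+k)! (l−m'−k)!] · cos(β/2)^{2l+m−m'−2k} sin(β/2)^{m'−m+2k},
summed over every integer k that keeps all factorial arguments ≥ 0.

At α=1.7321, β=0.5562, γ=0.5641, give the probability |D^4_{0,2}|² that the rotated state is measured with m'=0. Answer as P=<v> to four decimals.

P=0.1990

D^4_{0,2}(1.7321,0.5562,0.5641) = e^{-i·0·1.7321}·d^4_{0,2}(0.5562)·e^{-i·2·0.5641}. Compute d first:
c=cos(0.5562/2)=0.961579, s=sin(0.5562/2)=0.274529; N=√[24·24·720·2]=910.735966
The bounds max(0,m−m')=2 and min(l+m,l−m')=4 give 3 terms
  k=2: (−1)^0·910.7360/(96)·0.9616^6·0.2745^2 = +0.565207
  k=3: (−1)^1·910.7360/(36)·0.9616^4·0.2745^4 = -0.122852
  k=4: (−1)^2·910.7360/(96)·0.9616^2·0.2745^6 = +0.003755
d^4_{0,2}(0.5562) = +0.565207 -0.122852 +0.003755 = +0.446110
|D^4_{0,2}|² = |d^4_{0,2}(β)|² = (+0.446110)² = 0.199014 (the z-rotation phases have unit modulus)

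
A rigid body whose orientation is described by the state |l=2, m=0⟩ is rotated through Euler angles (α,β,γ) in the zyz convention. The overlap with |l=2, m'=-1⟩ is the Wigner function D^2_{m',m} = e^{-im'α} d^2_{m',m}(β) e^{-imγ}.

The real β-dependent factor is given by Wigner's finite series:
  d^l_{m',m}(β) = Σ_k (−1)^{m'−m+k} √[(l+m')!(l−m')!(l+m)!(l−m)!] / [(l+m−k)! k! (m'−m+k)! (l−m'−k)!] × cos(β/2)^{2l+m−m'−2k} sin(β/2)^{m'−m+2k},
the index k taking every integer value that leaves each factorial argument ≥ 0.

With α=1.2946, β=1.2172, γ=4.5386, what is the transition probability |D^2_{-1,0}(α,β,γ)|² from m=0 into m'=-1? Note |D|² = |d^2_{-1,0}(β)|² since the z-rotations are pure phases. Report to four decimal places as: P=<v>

P=0.1583

Split into d^2_{-1,0}(β=1.2172) × two z-phases.
c=cos(1.2172/2)=0.820449, s=sin(1.2172/2)=0.571719; N=√[1·6·2·2]=4.898979
Admissible k: 1..2 (factorial args all ≥0)
  k=1: (−1)^0·4.8990/(2)·0.8204^3·0.5717^1 = +0.773417
  k=2: (−1)^1·4.8990/(2)·0.8204^1·0.5717^3 = -0.375557
d^2_{-1,0}(1.2172) = +0.773417 -0.375557 = +0.397860
|D^2_{-1,0}|² = |d^2_{-1,0}(β)|² = (+0.397860)² = 0.158292 (the z-rotation phases have unit modulus)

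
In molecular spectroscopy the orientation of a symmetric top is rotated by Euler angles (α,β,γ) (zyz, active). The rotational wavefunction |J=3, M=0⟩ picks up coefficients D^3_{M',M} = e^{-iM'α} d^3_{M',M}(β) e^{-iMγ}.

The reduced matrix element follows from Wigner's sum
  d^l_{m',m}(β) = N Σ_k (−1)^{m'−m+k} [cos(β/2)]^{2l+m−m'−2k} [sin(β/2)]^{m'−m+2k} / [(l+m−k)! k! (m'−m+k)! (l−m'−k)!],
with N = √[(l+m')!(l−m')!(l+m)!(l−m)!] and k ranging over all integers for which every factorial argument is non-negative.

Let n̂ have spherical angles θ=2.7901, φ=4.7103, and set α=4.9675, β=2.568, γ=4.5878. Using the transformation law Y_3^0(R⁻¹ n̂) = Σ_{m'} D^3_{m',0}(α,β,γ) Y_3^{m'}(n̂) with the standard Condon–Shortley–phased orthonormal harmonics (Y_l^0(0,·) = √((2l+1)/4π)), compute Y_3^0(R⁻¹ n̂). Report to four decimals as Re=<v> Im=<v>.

Need the full column D^3_{m',0} for m'=−3..3 at α=4.9675, β=2.568, γ=4.5878.
cos(β/2)=0.282881, sin(β/2)=0.959155
d^3_{-3,0}: single k=3 term ⇒ +0.089329;  D = -0.061885+0.064420i
d^3_{-2,0}: k∈[2..3] ⇒ +0.032267 -0.370957 = -0.338690;  D = +0.295553+0.165406i
d^3_{-1,0}: k∈[1..3] ⇒ +0.006019 -0.207582 +0.795497 = +0.593933;  D = +0.149881-0.574711i
d^3_{0,0}: k∈[0..3] ⇒ +0.000512 -0.053019 +0.609544 -0.778633 = -0.221596;  D = -0.221596+0.000000i
d^3_{1,0}: k∈[0..2] ⇒ -0.006019 +0.207582 -0.795497 = -0.593933;  D = -0.149881-0.574711i
d^3_{2,0}: k∈[0..1] ⇒ +0.032267 -0.370957 = -0.338690;  D = +0.295553-0.165406i
d^3_{3,0}: single k=0 term ⇒ -0.089329;  D = +0.061885+0.064420i
Y_3^{m'}(θ=2.7901,φ=4.7103) and Σ D·Y over m':
  (-0.0619+0.0644i)·(+0.0001-0.0170i)  (+0.2956+0.1654i)·(+0.1137+0.0005i)  (+0.1499-0.5747i)·(-0.0008+0.3791i)  (-0.2216+0.0000i)·(-0.4931+0.0000i)  (-0.1499-0.5747i)·(+0.0008+0.3791i)  (+0.2956-0.1654i)·(+0.1137-0.0005i)  (+0.0619+0.0644i)·(-0.0001-0.0170i)
Y_3^0(R⁻¹ n̂) = +0.614060+0.000000i

Re=0.6141 Im=0.0000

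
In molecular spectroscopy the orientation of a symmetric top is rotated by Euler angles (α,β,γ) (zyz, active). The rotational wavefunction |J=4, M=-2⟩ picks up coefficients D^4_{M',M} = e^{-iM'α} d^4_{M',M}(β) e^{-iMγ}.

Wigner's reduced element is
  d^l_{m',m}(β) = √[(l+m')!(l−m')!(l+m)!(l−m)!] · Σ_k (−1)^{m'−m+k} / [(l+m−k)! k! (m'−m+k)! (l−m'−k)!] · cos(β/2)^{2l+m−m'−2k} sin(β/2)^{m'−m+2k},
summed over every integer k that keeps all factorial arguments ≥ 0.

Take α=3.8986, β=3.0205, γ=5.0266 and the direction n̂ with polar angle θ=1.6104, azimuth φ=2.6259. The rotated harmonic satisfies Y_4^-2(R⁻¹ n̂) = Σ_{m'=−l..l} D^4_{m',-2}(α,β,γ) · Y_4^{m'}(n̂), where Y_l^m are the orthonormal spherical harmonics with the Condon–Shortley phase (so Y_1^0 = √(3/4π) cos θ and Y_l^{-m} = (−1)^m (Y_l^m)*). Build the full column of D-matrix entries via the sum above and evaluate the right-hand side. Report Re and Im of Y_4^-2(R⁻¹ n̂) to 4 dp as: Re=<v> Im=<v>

Re=-0.1124 Im=-0.2992

Need the full column D^4_{m',-2} for m'=−4..4 at α=3.8986, β=3.0205, γ=5.0266.
cos(β/2)=0.060509, sin(β/2)=0.998168
d^4_{-4,-2}: single k=2 term ⇒ +0.000000;  D = +0.000000+0.000000i
d^4_{-3,-2}: k∈[1..2] ⇒ +0.000000 -0.000009 = -0.000009;  D = +0.000009-0.000002i
d^4_{-2,-2}: k∈[0..2] ⇒ +0.000000 -0.000001 +0.000200 = +0.000199;  D = +0.000108-0.000167i
d^4_{-1,-2}: k∈[0..2] ⇒ -0.000000 +0.000017 -0.003105 = -0.003087;  D = -0.000569-0.003035i
d^4_{0,-2}: k∈[0..2] ⇒ +0.000000 -0.000337 +0.034355 = +0.034019;  D = -0.027520-0.019998i
d^4_{1,-2}: k∈[0..2] ⇒ -0.000011 +0.004657 -0.253445 = -0.248799;  D = -0.246745+0.031904i
d^4_{2,-2}: k∈[0..2] ⇒ +0.000200 -0.043456 +0.985435 = +0.942179;  D = -0.596240+0.729520i
d^4_{3,-2}: k∈[0..1] ⇒ -0.002464 +0.223517 = +0.221053;  D = -0.015859-0.220483i
d^4_{4,-2}: single k=0 term ⇒ +0.019162;  D = +0.014125+0.012949i
Y_4^{m'}(θ=1.6104,φ=2.6259) and Σ D·Y over m':
  (+0.0000+0.0000i)·(-0.2084+0.3888i)  (+0.0000-0.0000i)·(+0.0012+0.0494i)  (+0.0001-0.0002i)·(-0.1697-0.2834i)  (-0.0006-0.0030i)·(-0.0487-0.0276i)  (-0.0275-0.0200i)·(+0.3124+0.0000i)  (-0.2467+0.0319i)·(+0.0487-0.0276i)  (-0.5962+0.7295i)·(-0.1697+0.2834i)  (-0.0159-0.2205i)·(-0.0012+0.0494i)  (+0.0141+0.0129i)·(-0.2084-0.3888i)
Y_4^-2(R⁻¹ n̂) = -0.112443-0.299211i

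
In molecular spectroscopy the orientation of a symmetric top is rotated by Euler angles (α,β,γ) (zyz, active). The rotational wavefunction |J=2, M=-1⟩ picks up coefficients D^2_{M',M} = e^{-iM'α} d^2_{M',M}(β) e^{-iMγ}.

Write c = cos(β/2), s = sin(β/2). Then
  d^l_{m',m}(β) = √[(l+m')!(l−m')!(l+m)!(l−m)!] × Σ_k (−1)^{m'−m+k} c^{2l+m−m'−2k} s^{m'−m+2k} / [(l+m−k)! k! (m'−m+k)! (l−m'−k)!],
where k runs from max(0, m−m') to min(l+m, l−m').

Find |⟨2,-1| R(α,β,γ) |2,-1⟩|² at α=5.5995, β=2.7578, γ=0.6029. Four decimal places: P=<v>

D^2_{-1,-1}(5.5995,2.7578,0.6029) = e^{-i·-1·5.5995}·d^2_{-1,-1}(2.7578)·e^{-i·-1·0.6029}. Compute d first:
With c≡cos(β/2)=0.190721 and s≡sin(β/2)=0.981644, N=[1·6·1·6]^{1/2}=6.000000
k∈{0,1} keeps every argument non-negative
  k=0: (−1)^0·6.0000/(6)·0.1907^4·0.9816^0 = +0.001323
  k=1: (−1)^1·6.0000/(2)·0.1907^2·0.9816^2 = -0.105154
d^2_{-1,-1}(2.7578) = +0.001323 -0.105154 = -0.103831
|D^2_{-1,-1}|² = |d^2_{-1,-1}(β)|² = (-0.103831)² = 0.010781 (the z-rotation phases have unit modulus)

P=0.0108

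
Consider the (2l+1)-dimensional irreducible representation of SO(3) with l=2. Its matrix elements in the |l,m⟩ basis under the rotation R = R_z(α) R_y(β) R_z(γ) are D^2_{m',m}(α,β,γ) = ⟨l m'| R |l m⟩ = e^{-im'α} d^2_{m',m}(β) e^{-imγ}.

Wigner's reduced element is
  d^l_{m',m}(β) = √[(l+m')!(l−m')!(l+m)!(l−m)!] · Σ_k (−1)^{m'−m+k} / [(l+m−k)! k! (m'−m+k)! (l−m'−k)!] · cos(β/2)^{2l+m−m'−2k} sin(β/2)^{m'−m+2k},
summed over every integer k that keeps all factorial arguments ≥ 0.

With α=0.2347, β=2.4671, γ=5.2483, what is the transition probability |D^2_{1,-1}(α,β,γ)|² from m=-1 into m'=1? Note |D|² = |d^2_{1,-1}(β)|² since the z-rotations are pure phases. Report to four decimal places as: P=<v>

P=0.2505

Split into d^2_{1,-1}(β=2.4671) × two z-phases.
Half-angle: c=0.330890, s=0.943669. N=√(6·1·1·6)=6.000000
k: max(0,(-1)−(1))=0 … min(2+(-1),2−(1))=1
  k=0: (−1)^2·6.0000/(2)·0.3309^2·0.9437^2 = +0.292501
  k=1: (−1)^3·6.0000/(6)·0.3309^0·0.9437^4 = -0.793012
d^2_{1,-1}(2.4671) = +0.292501 -0.793012 = -0.500510
|D^2_{1,-1}|² = |d^2_{1,-1}(β)|² = (-0.500510)² = 0.250511 (the z-rotation phases have unit modulus)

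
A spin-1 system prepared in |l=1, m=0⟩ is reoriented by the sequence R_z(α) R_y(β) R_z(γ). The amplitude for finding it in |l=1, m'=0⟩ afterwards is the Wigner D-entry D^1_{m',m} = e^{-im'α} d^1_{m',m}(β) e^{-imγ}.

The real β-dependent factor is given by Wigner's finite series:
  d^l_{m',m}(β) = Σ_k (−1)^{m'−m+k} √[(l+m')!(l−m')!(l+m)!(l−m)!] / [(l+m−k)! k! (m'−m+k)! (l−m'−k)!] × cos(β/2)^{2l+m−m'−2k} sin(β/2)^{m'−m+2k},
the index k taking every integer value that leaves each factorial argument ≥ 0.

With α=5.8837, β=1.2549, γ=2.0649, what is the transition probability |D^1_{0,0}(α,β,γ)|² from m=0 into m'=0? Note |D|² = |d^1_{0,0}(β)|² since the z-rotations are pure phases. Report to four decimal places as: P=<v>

Split into d^1_{0,0}(β=1.2549) × two z-phases.
With c≡cos(β/2)=0.809527 and s≡sin(β/2)=0.587082, N=[1·1·1·1]^{1/2}=1.000000
k: max(0,(0)−(0))=0 … min(1+(0),1−(0))=1
  k=0: (−1)^0·1.0000/(1)·0.8095^2·0.5871^0 = +0.655334
  k=1: (−1)^1·1.0000/(1)·0.8095^0·0.5871^2 = -0.344666
d^1_{0,0}(1.2549) = +0.655334 -0.344666 = +0.310669
|D^1_{0,0}|² = |d^1_{0,0}(β)|² = (+0.310669)² = 0.096515 (the z-rotation phases have unit modulus)

P=0.0965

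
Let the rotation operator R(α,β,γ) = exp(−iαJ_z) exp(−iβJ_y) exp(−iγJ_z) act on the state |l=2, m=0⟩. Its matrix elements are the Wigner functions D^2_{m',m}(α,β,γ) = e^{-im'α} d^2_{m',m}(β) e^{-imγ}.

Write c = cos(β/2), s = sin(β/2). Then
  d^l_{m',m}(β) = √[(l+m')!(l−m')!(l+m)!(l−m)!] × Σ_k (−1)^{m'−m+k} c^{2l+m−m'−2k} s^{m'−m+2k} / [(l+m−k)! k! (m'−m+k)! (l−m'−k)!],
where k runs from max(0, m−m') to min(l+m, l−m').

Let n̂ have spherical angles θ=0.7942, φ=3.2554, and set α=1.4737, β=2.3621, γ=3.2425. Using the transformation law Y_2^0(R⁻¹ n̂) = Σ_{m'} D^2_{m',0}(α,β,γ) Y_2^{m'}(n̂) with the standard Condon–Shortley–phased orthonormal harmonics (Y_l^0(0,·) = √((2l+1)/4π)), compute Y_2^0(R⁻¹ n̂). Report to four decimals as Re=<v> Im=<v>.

Re=0.0292 Im=0.0000

Need the full column D^2_{m',0} for m'=−2..2 at α=1.4737, β=2.3621, γ=3.2425.
cos(β/2)=0.379954, sin(β/2)=0.925005
d^2_{-2,0}: single k=2 term ⇒ +0.302570;  D = -0.296883+0.058388i
d^2_{-1,0}: k∈[1..2] ⇒ +0.124283 -0.736613 = -0.612330;  D = -0.059362-0.609446i
d^2_{0,0}: k∈[0..2] ⇒ +0.020841 -0.494095 +0.732111 = +0.258858;  D = +0.258858+0.000000i
d^2_{1,0}: k∈[0..1] ⇒ -0.124283 +0.736613 = +0.612330;  D = +0.059362-0.609446i
d^2_{2,0}: single k=0 term ⇒ +0.302570;  D = -0.296883-0.058388i
Y_2^{m'}(θ=0.7942,φ=3.2554) and Σ D·Y over m':
  (-0.2969+0.0584i)·(+0.1915-0.0443i)  (-0.0594-0.6094i)·(-0.3837+0.0439i)  (+0.2589+0.0000i)·(+0.1494+0.0000i)  (+0.0594-0.6094i)·(+0.3837+0.0439i)  (-0.2969-0.0584i)·(+0.1915+0.0443i)
Y_2^0(R⁻¹ n̂) = +0.029173-0.000000i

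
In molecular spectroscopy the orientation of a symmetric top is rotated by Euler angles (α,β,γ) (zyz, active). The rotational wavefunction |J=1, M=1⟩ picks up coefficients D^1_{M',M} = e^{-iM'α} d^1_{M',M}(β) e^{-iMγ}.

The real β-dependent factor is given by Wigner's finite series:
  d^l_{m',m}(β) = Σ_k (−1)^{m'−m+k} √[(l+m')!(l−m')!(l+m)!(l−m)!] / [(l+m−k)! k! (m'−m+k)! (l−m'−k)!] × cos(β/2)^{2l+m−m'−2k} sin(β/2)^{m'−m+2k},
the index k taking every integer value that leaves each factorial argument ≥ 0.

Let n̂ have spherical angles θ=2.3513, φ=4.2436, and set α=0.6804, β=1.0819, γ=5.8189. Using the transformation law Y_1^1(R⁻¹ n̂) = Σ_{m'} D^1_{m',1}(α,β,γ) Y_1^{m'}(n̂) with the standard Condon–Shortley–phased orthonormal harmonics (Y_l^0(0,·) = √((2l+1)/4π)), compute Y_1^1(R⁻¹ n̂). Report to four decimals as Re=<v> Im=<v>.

Need the full column D^1_{m',1} for m'=−1..1 at α=0.6804, β=1.0819, γ=5.8189.
cos(β/2)=0.857220, sin(β/2)=0.514951
d^1_{-1,1}: single k=2 term ⇒ +0.265174;  D = +0.109605+0.241462i
d^1_{0,1}: single k=1 term ⇒ +0.624270;  D = +0.558186+0.279538i
d^1_{1,1}: single k=0 term ⇒ +0.734826;  D = +0.717732-0.157573i
Y_1^{m'}(θ=2.3513,φ=4.2436) and Σ D·Y over m':
  (+0.1096+0.2415i)·(-0.1109+0.2190i)  (+0.5582+0.2795i)·(-0.3438+0.0000i)  (+0.7177-0.1576i)·(+0.1109+0.2190i)
Y_1^1(R⁻¹ n̂) = -0.142825+0.040830i

Re=-0.1428 Im=0.0408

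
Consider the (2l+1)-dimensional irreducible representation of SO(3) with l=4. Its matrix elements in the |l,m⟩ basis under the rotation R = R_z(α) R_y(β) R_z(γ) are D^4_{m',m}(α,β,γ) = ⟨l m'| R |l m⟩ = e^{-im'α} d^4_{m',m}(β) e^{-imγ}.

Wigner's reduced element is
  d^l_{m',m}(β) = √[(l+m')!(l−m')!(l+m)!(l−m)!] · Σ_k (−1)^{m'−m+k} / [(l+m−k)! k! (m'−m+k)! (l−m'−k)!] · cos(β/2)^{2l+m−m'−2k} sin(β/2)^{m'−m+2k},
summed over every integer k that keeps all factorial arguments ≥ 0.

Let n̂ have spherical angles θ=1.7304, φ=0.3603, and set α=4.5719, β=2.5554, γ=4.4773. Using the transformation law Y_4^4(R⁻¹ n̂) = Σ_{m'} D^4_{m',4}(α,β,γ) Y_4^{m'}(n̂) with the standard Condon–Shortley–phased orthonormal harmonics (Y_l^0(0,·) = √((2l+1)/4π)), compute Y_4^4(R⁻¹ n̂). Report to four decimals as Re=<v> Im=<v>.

Re=0.1964 Im=-0.3800

Need the full column D^4_{m',4} for m'=−4..4 at α=4.5719, β=2.5554, γ=4.4773.
cos(β/2)=0.288918, sin(β/2)=0.957354
d^4_{-4,4}: single k=8 term ⇒ +0.705635;  D = +0.655716+0.260686i
d^4_{-3,4}: single k=7 term ⇒ +0.602320;  D = -0.298700+0.523037i
d^4_{-2,4}: single k=6 term ⇒ +0.340066;  D = -0.268779-0.208333i
d^4_{-1,4}: single k=5 term ⇒ +0.145138;  D = +0.104102-0.101132i
d^4_{0,4}: single k=4 term ⇒ +0.048971;  D = +0.028868+0.039557i
d^4_{1,4}: single k=3 term ⇒ +0.013219;  D = -0.011663+0.006220i
d^4_{2,4}: single k=2 term ⇒ +0.002821;  D = -0.000966-0.002650i
d^4_{3,4}: single k=1 term ⇒ +0.000455;  D = +0.000445-0.000094i
d^4_{4,4}: single k=0 term ⇒ +0.000049;  D = +0.000003+0.000048i
Y_4^{m'}(θ=1.7304,φ=0.3603) and Σ D·Y over m':
  (+0.6557+0.2607i)·(+0.0543-0.4169i)  (-0.2987+0.5230i)·(-0.0901+0.1689i)  (-0.2688-0.2083i)·(-0.2017+0.1771i)  (+0.1041-0.1011i)·(+0.1961-0.0739i)  (+0.0289+0.0396i)·(+0.2396+0.0000i)  (-0.0117+0.0062i)·(-0.1961-0.0739i)  (-0.0010-0.0027i)·(-0.2017-0.1771i)  (+0.0004-0.0001i)·(+0.0901+0.1689i)  (+0.0000+0.0000i)·(+0.0543+0.4169i)
Y_4^4(R⁻¹ n̂) = +0.196352-0.380010i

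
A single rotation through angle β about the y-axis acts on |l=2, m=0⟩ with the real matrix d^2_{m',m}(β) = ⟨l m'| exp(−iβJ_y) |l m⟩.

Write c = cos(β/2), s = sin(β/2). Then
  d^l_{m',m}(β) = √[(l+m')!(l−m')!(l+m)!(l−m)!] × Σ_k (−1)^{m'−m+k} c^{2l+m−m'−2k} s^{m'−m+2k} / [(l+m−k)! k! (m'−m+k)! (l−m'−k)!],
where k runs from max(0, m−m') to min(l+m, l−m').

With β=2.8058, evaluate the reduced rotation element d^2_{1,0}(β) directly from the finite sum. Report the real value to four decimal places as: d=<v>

d=0.3810

d^2_{1,0}(β=2.8058) via Wigner's sum:
Half-angle: c=0.167109, s=0.985938. N=√(6·1·2·2)=4.898979
k∈{0,1} keeps every argument non-negative
  k=0: (−1)^1·4.8990/(2)·0.1671^3·0.9859^1 = -0.011270
  k=1: (−1)^2·4.8990/(2)·0.1671^1·0.9859^3 = +0.392305
d^2_{1,0}(2.8058) = -0.011270 +0.392305 = +0.381035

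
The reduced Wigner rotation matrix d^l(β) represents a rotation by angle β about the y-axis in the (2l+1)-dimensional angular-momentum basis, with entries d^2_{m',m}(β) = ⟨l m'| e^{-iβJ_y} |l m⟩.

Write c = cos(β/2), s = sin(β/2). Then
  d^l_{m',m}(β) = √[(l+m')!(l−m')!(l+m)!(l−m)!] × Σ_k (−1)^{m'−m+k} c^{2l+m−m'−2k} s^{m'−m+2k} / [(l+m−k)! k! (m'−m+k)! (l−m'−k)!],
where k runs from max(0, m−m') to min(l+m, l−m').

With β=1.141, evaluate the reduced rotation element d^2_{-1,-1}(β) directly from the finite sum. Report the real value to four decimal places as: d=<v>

d^2_{-1,-1}(β=1.141) via Wigner's sum:
c=cos(1.141/2)=0.841631, s=sin(1.141/2)=0.540053; N=√[1·6·1·6]=6.000000
The bounds max(0,m−m')=0 and min(l+m,l−m')=1 give 2 terms
  k=0: (−1)^0·6.0000/(6)·0.8416^4·0.5401^0 = +0.501750
  k=1: (−1)^1·6.0000/(2)·0.8416^2·0.5401^2 = -0.619780
d^2_{-1,-1}(1.141) = +0.501750 -0.619780 = -0.118030

d=-0.1180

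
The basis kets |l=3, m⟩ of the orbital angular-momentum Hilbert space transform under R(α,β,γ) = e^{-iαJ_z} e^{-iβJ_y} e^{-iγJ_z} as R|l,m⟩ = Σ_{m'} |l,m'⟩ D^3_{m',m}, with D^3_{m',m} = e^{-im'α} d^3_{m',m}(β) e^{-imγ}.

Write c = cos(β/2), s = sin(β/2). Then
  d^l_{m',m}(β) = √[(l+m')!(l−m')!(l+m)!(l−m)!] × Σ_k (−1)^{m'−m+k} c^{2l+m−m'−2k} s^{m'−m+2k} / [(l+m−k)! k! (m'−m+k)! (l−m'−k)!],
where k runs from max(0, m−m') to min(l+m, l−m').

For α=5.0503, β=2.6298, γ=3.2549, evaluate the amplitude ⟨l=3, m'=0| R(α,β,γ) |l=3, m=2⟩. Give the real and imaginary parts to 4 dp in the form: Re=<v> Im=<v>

First d^3_{0,2}(β=2.6298), then the phase factors e^{-i(0)α} and e^{-i(2)γ}:
c=cos(2.6298/2)=0.253113, s=sin(2.6298/2)=0.967437; N=√[6·6·120·1]=65.726707
Admissible k: 2..3 (factorial args all ≥0)
  k=2: (−1)^0·65.7267/(12)·0.2531^4·0.9674^2 = +0.021041
  k=3: (−1)^1·65.7267/(12)·0.2531^2·0.9674^4 = -0.307382
d^3_{0,2}(2.6298) = +0.021041 -0.307382 = -0.286341
Phases: e^{-i·(0)·5.0503}=+1.000000+0.000000i, e^{-i·(2)·3.2549}=+0.974433-0.224680i ⇒ D=-0.279020+0.064335i

Re=-0.2790 Im=0.0643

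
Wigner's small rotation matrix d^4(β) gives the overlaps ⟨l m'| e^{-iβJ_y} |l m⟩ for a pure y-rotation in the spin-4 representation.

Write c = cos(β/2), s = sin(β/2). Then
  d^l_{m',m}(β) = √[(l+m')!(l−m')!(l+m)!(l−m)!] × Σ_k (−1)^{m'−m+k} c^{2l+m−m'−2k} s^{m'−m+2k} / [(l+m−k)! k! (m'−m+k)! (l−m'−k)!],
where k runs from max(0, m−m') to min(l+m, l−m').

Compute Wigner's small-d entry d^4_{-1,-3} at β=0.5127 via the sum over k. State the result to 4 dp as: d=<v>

d=0.3702

d^4_{-1,-3}(β=0.5127) via Wigner's sum:
c=cos(0.5127/2)=0.967322, s=sin(0.5127/2)=0.253552; N=√[6·120·1·5040]=1904.940944
k∈{0,1} keeps every argument non-negative
  k=0: (−1)^2·1904.9409/(240)·0.9673^6·0.2536^2 = +0.418051
  k=1: (−1)^3·1904.9409/(144)·0.9673^4·0.2536^4 = -0.047871
d^4_{-1,-3}(0.5127) = +0.418051 -0.047871 = +0.370180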